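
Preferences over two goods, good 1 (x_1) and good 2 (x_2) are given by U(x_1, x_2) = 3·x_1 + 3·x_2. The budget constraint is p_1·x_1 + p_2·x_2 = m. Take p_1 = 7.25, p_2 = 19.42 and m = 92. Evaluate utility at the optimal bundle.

V = 38.069

Numerically: x_1* = 12.6897, x_2* = 0.
Utility at the optimum: U(12.6897, 0) = 38.069.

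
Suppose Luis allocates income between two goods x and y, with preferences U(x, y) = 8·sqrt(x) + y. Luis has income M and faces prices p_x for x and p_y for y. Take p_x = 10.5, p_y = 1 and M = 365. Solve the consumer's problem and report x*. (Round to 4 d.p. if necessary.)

MU_x = 4/√x, MU_y = 1. Tangency: 4/√x = p_x/p_y.
Solve: √x = 4·p_y/p_x, so x*(p_x,p_y) = (4·p_y/p_x)², and y* = (M − p_x·x*)/p_y.
Plugging in: x* = (4·1/10.5)² = 0.1451.

x* = 0.1451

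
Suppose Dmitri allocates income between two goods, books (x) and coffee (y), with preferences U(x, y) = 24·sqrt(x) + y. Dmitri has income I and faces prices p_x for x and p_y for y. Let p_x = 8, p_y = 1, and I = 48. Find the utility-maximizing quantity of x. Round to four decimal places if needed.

Set MRS = p_x/p_y: 12·x^(−1/2) = p_x/p_y.
Thus x* = (12·p_y/p_x)² — independent of I — with the rest of income spent on y.
Plugging in: x* = (12·1/8)² = 2.25.

x* = 2.25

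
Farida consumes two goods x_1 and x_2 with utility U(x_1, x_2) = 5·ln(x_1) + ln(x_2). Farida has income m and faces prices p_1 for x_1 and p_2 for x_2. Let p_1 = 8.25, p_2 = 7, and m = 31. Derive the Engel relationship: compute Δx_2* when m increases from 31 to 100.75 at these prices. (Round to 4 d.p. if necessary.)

Δx_2* = 1.6607

The MRS is 5·x_2/x_1. Set MRS = p_1/p_2.
Rearranging, p_2·x_2 = (1/5)·p_1·x_1. Substituting into the budget gives p_1·x_1·(1 + (1/5)) = m.
Demand: x_1*(p_1,p_2,m) = 5/6·m/p_1 and x_2* = 1/6·m/p_2.
At p_1=8.25, p_2=7, m=31: x_2* = 1/6·31/7 = 0.7381.
At m' = 100.75: x_2* = 2.3988. Change: 2.3988 − 0.7381 = 1.6607.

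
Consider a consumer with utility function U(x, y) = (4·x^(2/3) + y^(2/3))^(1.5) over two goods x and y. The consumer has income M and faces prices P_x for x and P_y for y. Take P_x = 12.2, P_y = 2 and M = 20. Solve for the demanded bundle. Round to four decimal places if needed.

x* = 1.0366, y* = 3.6765

MU_x ∝ 4·x^(-1/3), MU_y ∝ y^(-1/3), so MRS = 4·(y/x)^(1/3) = P_x/P_y.
Hence y/x = ((1/4)·P_x/P_y)^(1/(1/3)), i.e. raised to the 3 power.
Substitute y = (y/x)·x into the budget: x* = M/(P_x + P_y·(y/x)).
Numerically y/x = 3.546578, so x* = 20/(12.2 + 2·3.546578) = 1.0366 and y* = 3.546578·1.0366 = 3.6765.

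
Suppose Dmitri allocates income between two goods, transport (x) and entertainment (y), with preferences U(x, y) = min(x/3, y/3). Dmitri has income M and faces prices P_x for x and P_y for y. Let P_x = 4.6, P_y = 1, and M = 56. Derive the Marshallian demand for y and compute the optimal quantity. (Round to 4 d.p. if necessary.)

Leontief preferences: the optimum is at the kink where x/3 = y/3, i.e. y = x.
Budget: P_x·x + P_y·x = M, so (3·P_x + 3·P_y)·x = 3·M.
Demand: x*(P_x,P_y,M) = 3·M/(3·P_x + 3·P_y), y* = 3·M/(3·P_x + 3·P_y).
Here 3·4.6 + 3·1 = 16.8, giving y* = 10.

y* = 10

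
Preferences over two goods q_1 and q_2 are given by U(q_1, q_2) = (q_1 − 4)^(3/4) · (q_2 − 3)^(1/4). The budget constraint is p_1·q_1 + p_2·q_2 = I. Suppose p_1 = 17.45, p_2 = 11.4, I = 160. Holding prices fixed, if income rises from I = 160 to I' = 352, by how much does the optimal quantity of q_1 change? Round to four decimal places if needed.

Discretionary income = 160 − 4·17.45 − 3·11.4 = 56; q_1* = 4 + 0.75·56/17.45 = 6.4069.
At I' = 352: q_1* = 14.659. Change: 14.659 − 6.4069 = 8.2521.

Δq_1* = 8.2521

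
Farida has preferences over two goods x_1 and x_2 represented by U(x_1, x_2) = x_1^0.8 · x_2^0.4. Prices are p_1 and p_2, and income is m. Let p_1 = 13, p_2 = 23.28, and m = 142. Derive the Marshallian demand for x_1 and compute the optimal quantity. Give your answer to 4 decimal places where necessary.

Tangency: MRS = 2·x_2/x_1 = p_1/p_2.
Rearranging, p_2·x_2 = (1/2)·p_1·x_1. Substituting into the budget gives p_1·x_1·(1 + (1/2)) = m.
Demand: x_1*(p_1,p_2,m) = 2/3·m/p_1 and x_2* = 1/3·m/p_2.
At p_1=13, p_2=23.28, m=142: x_1* = 2/3·142/13 = 7.2821.

x_1* = 7.2821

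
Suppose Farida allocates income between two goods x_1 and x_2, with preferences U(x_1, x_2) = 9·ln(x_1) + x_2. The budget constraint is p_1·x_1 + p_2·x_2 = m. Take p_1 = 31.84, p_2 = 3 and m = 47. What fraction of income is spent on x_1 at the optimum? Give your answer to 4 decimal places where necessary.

share on x_1 = 0.5745

At the given prices: x_1* = 9·3/31.84 = 0.848, and x_2* = 6.6667.
Expenditure on x_1: 31.84·0.848 = 27; share = 0.5745.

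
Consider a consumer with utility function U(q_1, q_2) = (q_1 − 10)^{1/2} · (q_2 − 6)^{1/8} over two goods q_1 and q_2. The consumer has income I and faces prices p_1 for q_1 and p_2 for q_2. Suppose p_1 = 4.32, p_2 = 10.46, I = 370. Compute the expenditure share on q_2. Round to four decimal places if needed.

share on q_2 = 0.3123

Let q_1' = q_1−10, q_2' = q_2−6. MRS = 4·q_2'/q_1' = p_1/p_2.
After buying the subsistence bundle (10, 6), a share 0.8 of the remaining income goes to q_1: q_1* = 10 + 0.8·(I − 10p_1 − 6p_2)/p_1.
Discretionary income = 370 − 10·4.32 − 6·10.46 = 264.04; q_1* = 10 + 0.8·264.04/4.32 = 58.8963; q_2* = 6 + 0.2·264.04/10.46 = 11.0486.
Expenditure on q_2: 10.46·11.0486 = 115.568; share = 0.3123.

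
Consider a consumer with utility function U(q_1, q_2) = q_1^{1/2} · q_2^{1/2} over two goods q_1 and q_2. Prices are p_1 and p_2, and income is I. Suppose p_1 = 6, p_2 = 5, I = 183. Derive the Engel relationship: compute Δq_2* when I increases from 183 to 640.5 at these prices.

The MRS is q_2/q_1. Set MRS = p_1/p_2.
So 0.5·p_2·q_2 = 0.5·p_1·q_1; combined with the budget, a share 0.5 of income goes to q_1.
Demand: q_1*(p_1,p_2,I) = 0.5·I/p_1 and q_2* = 0.5·I/p_2.
At p_1=6, p_2=5, I=183: q_2* = 0.5·183/5 = 18.3.
At I' = 640.5: q_2* = 64.05. Change: 64.05 − 18.3 = 45.75.

Δq_2* = 45.75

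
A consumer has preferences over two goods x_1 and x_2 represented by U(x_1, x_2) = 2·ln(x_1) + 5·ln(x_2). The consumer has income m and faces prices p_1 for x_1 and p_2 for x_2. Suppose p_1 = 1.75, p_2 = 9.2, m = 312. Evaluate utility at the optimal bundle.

MU_x_1/MU_x_2 = (2·x_2)/(5·x_1); tangency sets this equal to p_1/p_2.
So 2·p_2·x_2 = 5·p_1·x_1; combined with the budget, a share 2/7 of income goes to x_1.
Demand: x_1*(p_1,p_2,m) = 2/7·m/p_1 and x_2* = 5/7·m/p_2.
At p_1=1.75, p_2=9.2, m=312: x_1* = 2/7·312/1.75 = 50.9388, x_2* = 24.2236.
Utility at the optimum: U(50.9388, 24.2236) = 23.7979.

V = 23.7979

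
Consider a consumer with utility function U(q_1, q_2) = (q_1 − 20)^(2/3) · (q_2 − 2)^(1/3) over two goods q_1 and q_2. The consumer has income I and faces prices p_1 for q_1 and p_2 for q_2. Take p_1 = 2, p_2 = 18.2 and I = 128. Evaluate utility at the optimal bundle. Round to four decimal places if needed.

After buying the subsistence bundle (20, 2), a share 2/3 of the remaining income goes to q_1: q_1* = 20 + 2/3·(I − 20p_1 − 2p_2)/p_1.
Discretionary income = 128 − 20·2 − 2·18.2 = 51.6; q_1* = 20 + 2/3·51.6/2 = 37.2; q_2* = 2 + 1/3·51.6/18.2 = 2.9451.
Utility at the optimum: U(37.2, 2.9451) = 6.5389.

V = 6.5389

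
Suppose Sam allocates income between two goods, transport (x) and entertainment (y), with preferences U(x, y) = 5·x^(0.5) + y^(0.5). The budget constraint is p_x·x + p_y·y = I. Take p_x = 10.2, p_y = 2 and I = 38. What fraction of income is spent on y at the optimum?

share on y = 0.1694

MU_x ∝ 5·x^(-0.5), MU_y ∝ y^(-0.5), so MRS = 5·(y/x)^(0.5) = p_x/p_y.
Hence y/x = ((1/5)·p_x/p_y)^(1/(0.5)), i.e. raised to the 2 power.
With the ratio pinned down, the budget gives x* = I/(p_x + p_y·(y/x)) and y* = (y/x)·x*.
Numerically y/x = 1.0404, so x* = 38/(10.2 + 2·1.0404) = 3.0943 and y* = 1.0404·3.0943 = 3.2193.
Expenditure on y: 2·3.2193 = 6.4385; share = 0.1694.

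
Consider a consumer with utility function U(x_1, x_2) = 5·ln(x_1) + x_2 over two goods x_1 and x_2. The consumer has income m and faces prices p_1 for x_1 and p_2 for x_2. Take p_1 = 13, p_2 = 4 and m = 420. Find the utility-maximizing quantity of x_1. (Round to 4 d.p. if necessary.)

x_1* = 1.5385

Set MRS = p_1/p_2: (5/x_1)/1 = p_1/p_2.
So x_1*(p_1,p_2) = 5·p_2/p_1, independent of income; and x_2* = (m − 5·p_2)/p_2.
At the given prices: x_1* = 5·4/13 = 1.5385.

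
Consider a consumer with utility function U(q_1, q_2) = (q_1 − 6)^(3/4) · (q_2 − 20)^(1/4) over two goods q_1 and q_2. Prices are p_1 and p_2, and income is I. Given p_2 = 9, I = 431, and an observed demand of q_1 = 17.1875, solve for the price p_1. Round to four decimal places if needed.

MRS = 3·(q_2−20)/(q_1−6). Tangency with p_1/p_2 gives q_2−20 = (1/3)·(p_1/p_2)·(q_1−6).
After buying the subsistence bundle (6, 20), a share 0.75 of the remaining income goes to q_1: q_1* = 6 + 0.75·(I − 6p_1 − 20p_2)/p_1.
Set q_1* = 17.1875 in the demand function and solve for p_1: p_1 = 12.

p_1 = 12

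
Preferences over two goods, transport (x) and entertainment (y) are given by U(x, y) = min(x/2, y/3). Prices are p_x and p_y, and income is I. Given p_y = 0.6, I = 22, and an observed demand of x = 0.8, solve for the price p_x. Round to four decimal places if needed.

p_x = 26.6

With perfect complements, no substitution: consume in ratio x:y = 2:3.
Budget: p_x·x + p_y·(3/2)·x = I, so (2·p_x + 3·p_y)·x = 2·I.
Demand: x*(p_x,p_y,I) = 2·I/(2·p_x + 3·p_y), y* = 3·I/(2·p_x + 3·p_y).
Set x* = 0.8 in the demand function and solve for p_x: p_x = 26.6.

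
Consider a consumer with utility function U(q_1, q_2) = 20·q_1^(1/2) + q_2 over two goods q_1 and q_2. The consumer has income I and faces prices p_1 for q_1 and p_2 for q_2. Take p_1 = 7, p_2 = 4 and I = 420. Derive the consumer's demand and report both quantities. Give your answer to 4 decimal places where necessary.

q_1* = 32.6531, q_2* = 47.8571

Solve: √q_1 = 10·p_2/p_1, so q_1*(p_1,p_2) = (10·p_2/p_1)², and q_2* = (I − p_1·q_1*)/p_2.
Plugging in: q_1* = (10·4/7)² = 32.6531, q_2* = 47.8571.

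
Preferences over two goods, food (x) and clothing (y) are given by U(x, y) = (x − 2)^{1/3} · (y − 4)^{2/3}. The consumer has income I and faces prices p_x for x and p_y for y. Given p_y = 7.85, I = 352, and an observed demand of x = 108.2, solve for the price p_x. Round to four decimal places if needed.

MRS = (1/2)·(y−4)/(x−2). Tangency with p_x/p_y gives y−4 = 2·(p_x/p_y)·(x−2).
After buying the subsistence bundle (2, 4), a share 1/3 of the remaining income goes to x: x* = 2 + 1/3·(I − 2p_x − 4p_y)/p_x.
Set x* = 108.2 in the demand function and solve for p_x: p_x = 1.

p_x = 1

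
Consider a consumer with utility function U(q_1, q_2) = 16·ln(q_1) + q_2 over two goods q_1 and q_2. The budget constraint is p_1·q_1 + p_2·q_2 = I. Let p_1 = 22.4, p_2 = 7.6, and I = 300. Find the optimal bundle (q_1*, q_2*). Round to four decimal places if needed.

q_1* = 5.4286, q_2* = 23.4737

So q_1*(p_1,p_2) = 16·p_2/p_1, independent of income; and q_2* = (I − 16·p_2)/p_2.
At the given prices: q_1* = 16·7.6/22.4 = 5.4286, and q_2* = 23.4737.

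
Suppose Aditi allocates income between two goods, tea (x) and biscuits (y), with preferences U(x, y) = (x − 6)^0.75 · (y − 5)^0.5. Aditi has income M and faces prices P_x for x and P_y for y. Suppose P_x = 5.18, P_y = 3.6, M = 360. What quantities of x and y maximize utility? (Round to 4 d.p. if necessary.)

x* = 42.0139, y* = 39.5467

MRS = (3/2)·(y−5)/(x−6). Tangency with P_x/P_y gives y−5 = (2/3)·(P_x/P_y)·(x−6).
Substituting into the budget: x* = 6 + 0.6·(M − 6·P_x − 5·P_y)/P_x, and y* = 5 + 0.4·(…)/P_y.
Discretionary income = 360 − 6·5.18 − 5·3.6 = 310.92; x* = 6 + 0.6·310.92/5.18 = 42.0139; y* = 5 + 0.4·310.92/3.6 = 39.5467.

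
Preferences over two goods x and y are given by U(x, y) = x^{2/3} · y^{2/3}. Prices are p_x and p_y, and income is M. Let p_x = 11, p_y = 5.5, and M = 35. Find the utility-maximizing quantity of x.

The MRS is y/x. Set MRS = p_x/p_y.
So 2/3·p_y·y = 2/3·p_x·x; combined with the budget, a share 0.5 of income goes to x.
Demand: x*(p_x,p_y,M) = 0.5·M/p_x and y* = 0.5·M/p_y.
At p_x=11, p_y=5.5, M=35: x* = 0.5·35/11 = 1.5909.

x* = 1.5909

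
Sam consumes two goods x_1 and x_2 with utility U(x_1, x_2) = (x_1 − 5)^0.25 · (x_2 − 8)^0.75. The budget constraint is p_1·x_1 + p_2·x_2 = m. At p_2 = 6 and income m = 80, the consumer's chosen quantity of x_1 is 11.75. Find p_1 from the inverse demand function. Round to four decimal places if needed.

This is Cobb-Douglas in (x_1−5, x_2−8): tangency gives 0.25·p_2·(x_2−8) = 0.75·p_1·(x_1−5).
Substituting into the budget: x_1* = 5 + 0.25·(m − 5·p_1 − 8·p_2)/p_1, and x_2* = 8 + 0.75·(…)/p_2.
Set x_1* = 11.75 in the demand function and solve for p_1: p_1 = 1.

p_1 = 1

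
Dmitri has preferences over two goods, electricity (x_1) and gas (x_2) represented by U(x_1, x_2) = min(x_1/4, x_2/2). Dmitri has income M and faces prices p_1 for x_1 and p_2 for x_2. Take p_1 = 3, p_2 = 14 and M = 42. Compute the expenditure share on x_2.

share on x_2 = 0.7

With perfect complements, no substitution: consume in ratio x_1:x_2 = 4:2.
Budget: p_1·x_1 + p_2·(1/2)·x_1 = M, so (4·p_1 + 2·p_2)·x_1 = 4·M.
Demand: x_1*(p_1,p_2,M) = 4·M/(4·p_1 + 2·p_2), x_2* = 2·M/(4·p_1 + 2·p_2).
Here 4·3 + 2·14 = 40, giving x_1* = 4.2 and x_2* = 2.1.
Expenditure on x_2: 14·2.1 = 29.4; share = 0.7.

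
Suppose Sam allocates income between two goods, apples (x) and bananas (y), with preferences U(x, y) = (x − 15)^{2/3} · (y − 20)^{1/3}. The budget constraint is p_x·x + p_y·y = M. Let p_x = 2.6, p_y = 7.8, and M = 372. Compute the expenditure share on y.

Discretionary income = 372 − 15·2.6 − 20·7.8 = 177; x* = 15 + 2/3·177/2.6 = 60.3846; y* = 20 + 1/3·177/7.8 = 27.5641.
Expenditure on y: 7.8·27.5641 = 215; share = 0.578.

share on y = 0.578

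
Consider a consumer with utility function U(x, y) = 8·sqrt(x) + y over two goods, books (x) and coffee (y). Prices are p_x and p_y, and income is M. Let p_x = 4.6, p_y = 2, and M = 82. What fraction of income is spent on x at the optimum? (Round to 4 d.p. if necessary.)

share on x = 0.1697

Set MRS = p_x/p_y: 4·x^(−1/2) = p_x/p_y.
Solve: √x = 4·p_y/p_x, so x*(p_x,p_y) = (4·p_y/p_x)², and y* = (M − p_x·x*)/p_y.
Plugging in: x* = (4·2/4.6)² = 3.0246, y* = 34.0435.
Expenditure on x: 4.6·3.0246 = 13.913; share = 0.1697.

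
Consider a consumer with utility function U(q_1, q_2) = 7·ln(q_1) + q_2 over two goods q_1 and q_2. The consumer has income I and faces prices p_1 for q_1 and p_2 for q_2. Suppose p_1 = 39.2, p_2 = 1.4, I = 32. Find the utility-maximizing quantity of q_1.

q_1* = 0.25

MU_q_1 = 7/q_1, MU_q_2 = 1. Tangency: 7/q_1 = p_1/p_2.
So q_1*(p_1,p_2) = 7·p_2/p_1, independent of income; and q_2* = (I − 7·p_2)/p_2.
At the given prices: q_1* = 7·1.4/39.2 = 0.25.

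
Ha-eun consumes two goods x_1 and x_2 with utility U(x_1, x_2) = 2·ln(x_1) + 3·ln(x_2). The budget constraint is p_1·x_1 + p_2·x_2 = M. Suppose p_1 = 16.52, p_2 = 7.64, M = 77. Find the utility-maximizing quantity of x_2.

x_2* = 6.0471

At p_1=16.52, p_2=7.64, M=77: x_2* = 0.6·77/7.64 = 6.0471.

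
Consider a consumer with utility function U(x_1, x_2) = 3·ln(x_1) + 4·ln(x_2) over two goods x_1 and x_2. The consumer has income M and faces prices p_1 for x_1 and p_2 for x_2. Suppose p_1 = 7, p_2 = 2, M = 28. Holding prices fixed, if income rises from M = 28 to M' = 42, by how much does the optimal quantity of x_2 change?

Δx_2* = 4

MU_x_1/MU_x_2 = (3·x_2)/(4·x_1); tangency sets this equal to p_1/p_2.
So 3·p_2·x_2 = 4·p_1·x_1; combined with the budget, a share 3/7 of income goes to x_1.
Demand: x_1*(p_1,p_2,M) = 3/7·M/p_1 and x_2* = 4/7·M/p_2.
At p_1=7, p_2=2, M=28: x_2* = 4/7·28/2 = 8.
At M' = 42: x_2* = 12. Change: 12 − 8 = 4.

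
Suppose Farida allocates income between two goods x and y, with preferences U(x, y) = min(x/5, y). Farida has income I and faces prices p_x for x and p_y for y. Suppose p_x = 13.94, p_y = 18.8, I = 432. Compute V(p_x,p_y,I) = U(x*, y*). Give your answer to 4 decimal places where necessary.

Leontief preferences: the optimum is at the kink where x/5 = y/1, i.e. y = (1/5)·x.
Budget: p_x·x + p_y·(1/5)·x = I, so (5·p_x + p_y)·x = 5·I.
Demand: x*(p_x,p_y,I) = 5·I/(5·p_x + p_y), y* = I/(5·p_x + p_y).
Here 5·13.94 + 18.8 = 88.5, giving x* = 24.4068 and y* = 4.8814.
Utility at the optimum: U(24.4068, 4.8814) = 4.8814.

V = 4.8814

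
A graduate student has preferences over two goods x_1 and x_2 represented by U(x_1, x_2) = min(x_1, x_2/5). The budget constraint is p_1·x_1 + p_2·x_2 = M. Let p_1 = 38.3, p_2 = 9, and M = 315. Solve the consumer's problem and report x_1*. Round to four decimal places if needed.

With perfect complements, no substitution: consume in ratio x_1:x_2 = 1:5.
Budget: p_1·x_1 + p_2·5·x_1 = M, so (p_1 + 5·p_2)·x_1 = M.
Demand: x_1*(p_1,p_2,M) = M/(p_1 + 5·p_2), x_2* = 5·M/(p_1 + 5·p_2).
Here 38.3 + 5·9 = 83.3, giving x_1* = 3.7815.

x_1* = 3.7815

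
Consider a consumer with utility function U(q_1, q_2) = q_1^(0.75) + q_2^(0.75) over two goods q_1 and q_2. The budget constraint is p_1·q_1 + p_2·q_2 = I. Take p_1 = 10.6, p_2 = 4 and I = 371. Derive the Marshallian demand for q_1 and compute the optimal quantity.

q_1* = 1.7848

MRS = MU_q_1/MU_q_2 = (q_2/q_1)^(0.25). Set equal to p_1/p_2.
Hence q_2/q_1 = (p_1/p_2)^(1/(0.25)), i.e. raised to the 4 power.
Substitute q_2 = (q_2/q_1)·q_1 into the budget: q_1* = I/(p_1 + p_2·(q_2/q_1)).
Numerically q_2/q_1 = 49.315506, so q_1* = 371/(10.6 + 4·49.315506) = 1.7848.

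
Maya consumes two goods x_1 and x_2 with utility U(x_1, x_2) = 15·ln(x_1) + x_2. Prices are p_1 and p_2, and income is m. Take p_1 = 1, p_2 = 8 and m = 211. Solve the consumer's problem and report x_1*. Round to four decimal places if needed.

Set MRS = p_1/p_2: (15/x_1)/1 = p_1/p_2.
So x_1*(p_1,p_2) = 15·p_2/p_1, independent of income; and x_2* = (m − 15·p_2)/p_2.
At the given prices: x_1* = 15·8/1 = 120.

x_1* = 120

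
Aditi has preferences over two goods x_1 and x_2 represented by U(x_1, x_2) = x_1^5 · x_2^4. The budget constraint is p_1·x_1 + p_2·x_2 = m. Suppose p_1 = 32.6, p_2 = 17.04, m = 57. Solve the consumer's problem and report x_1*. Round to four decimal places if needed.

At p_1=32.6, p_2=17.04, m=57: x_1* = 5/9·57/32.6 = 0.9714.

x_1* = 0.9714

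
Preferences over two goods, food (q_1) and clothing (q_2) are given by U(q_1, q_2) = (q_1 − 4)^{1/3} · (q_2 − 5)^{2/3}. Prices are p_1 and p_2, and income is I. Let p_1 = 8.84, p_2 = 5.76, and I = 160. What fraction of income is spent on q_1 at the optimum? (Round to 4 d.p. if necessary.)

MRS = (1/2)·(q_2−5)/(q_1−4). Tangency with p_1/p_2 gives q_2−5 = 2·(p_1/p_2)·(q_1−4).
After buying the subsistence bundle (4, 5), a share 1/3 of the remaining income goes to q_1: q_1* = 4 + 1/3·(I − 4p_1 − 5p_2)/p_1.
Discretionary income = 160 − 4·8.84 − 5·5.76 = 95.84; q_1* = 4 + 1/3·95.84/8.84 = 7.6139; q_2* = 5 + 2/3·95.84/5.76 = 16.0926.
Expenditure on q_1: 8.84·7.6139 = 67.3067; share = 0.4207.

share on q_1 = 0.4207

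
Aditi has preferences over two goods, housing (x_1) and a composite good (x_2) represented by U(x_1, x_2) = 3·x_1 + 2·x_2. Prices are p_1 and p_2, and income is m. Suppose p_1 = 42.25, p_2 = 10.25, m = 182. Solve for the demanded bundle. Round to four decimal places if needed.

x_1* = 0, x_2* = 17.7561

Numerically: x_1* = 0, x_2* = 17.7561.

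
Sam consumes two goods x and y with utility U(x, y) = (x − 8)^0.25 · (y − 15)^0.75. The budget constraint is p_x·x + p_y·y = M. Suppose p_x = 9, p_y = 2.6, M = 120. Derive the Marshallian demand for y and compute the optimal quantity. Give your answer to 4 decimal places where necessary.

Let x' = x−8, y' = y−15. MRS = (1/3)·y'/x' = p_x/p_y.
Substituting into the budget: x* = 8 + 0.25·(M − 8·p_x − 15·p_y)/p_x, and y* = 15 + 0.75·(…)/p_y.
Discretionary income = 120 − 8·9 − 15·2.6 = 9; y* = 15 + 0.75·9/2.6 = 17.5962.

y* = 17.5962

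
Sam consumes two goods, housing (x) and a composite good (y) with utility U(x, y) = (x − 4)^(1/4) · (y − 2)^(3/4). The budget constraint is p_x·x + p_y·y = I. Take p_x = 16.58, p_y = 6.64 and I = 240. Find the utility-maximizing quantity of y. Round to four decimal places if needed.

Let x' = x−4, y' = y−2. MRS = (1/3)·y'/x' = p_x/p_y.
After buying the subsistence bundle (4, 2), a share 0.25 of the remaining income goes to x: x* = 4 + 0.25·(I − 4p_x − 2p_y)/p_x.
Discretionary income = 240 − 4·16.58 − 2·6.64 = 160.4; y* = 2 + 0.75·160.4/6.64 = 20.1175.

y* = 20.1175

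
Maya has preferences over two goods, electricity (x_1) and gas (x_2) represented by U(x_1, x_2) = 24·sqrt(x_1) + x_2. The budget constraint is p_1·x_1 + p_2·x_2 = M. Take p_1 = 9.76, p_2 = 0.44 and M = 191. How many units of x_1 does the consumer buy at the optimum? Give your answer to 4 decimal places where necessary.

Set MRS = p_1/p_2: 12·x_1^(−1/2) = p_1/p_2.
Thus x_1* = (12·p_2/p_1)² — independent of M — with the rest of income spent on x_2.
Plugging in: x_1* = (12·0.44/9.76)² = 0.2927.

x_1* = 0.2927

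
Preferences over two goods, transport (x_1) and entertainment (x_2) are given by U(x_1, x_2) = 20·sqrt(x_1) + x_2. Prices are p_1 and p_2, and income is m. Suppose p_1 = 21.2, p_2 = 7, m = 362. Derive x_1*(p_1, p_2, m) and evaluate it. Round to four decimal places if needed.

x_1* = 10.9025

MU_x_1 = 10/√x_1, MU_x_2 = 1. Tangency: 10/√x_1 = p_1/p_2.
Thus x_1* = (10·p_2/p_1)² — independent of m — with the rest of income spent on x_2.
Plugging in: x_1* = (10·7/21.2)² = 10.9025.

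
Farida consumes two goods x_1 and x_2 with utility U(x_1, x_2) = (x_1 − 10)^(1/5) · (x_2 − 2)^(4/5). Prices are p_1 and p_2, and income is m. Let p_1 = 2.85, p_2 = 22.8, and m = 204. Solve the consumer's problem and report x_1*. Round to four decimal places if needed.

Let x_1' = x_1−10, x_2' = x_2−2. MRS = (1/4)·x_2'/x_1' = p_1/p_2.
After buying the subsistence bundle (10, 2), a share 0.2 of the remaining income goes to x_1: x_1* = 10 + 0.2·(m − 10p_1 − 2p_2)/p_1.
Discretionary income = 204 − 10·2.85 − 2·22.8 = 129.9; x_1* = 10 + 0.2·129.9/2.85 = 19.1158.

x_1* = 19.1158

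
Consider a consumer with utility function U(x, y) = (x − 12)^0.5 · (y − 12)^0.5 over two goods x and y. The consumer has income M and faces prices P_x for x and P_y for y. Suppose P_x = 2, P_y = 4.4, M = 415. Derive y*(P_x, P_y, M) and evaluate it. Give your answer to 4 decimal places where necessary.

y* = 50.4318

MRS = (y−12)/(x−12). Tangency with P_x/P_y gives y−12 = (P_x/P_y)·(x−12).
Substituting into the budget: x* = 12 + 0.5·(M − 12·P_x − 12·P_y)/P_x, and y* = 12 + 0.5·(…)/P_y.
Discretionary income = 415 − 12·2 − 12·4.4 = 338.2; y* = 12 + 0.5·338.2/4.4 = 50.4318.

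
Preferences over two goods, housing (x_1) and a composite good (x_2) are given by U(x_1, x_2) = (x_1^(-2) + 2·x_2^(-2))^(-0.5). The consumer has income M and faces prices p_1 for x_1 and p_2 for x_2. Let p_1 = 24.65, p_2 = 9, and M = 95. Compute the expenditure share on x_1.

MU_x_1 ∝ x_1^(-3), MU_x_2 ∝ 2·x_2^(-3), so MRS = (1/2)·(x_2/x_1)^(3) = p_1/p_2.
Hence x_2/x_1 = (2·p_1/p_2)^(1/(3)), i.e. raised to the 1/3 power.
With the ratio pinned down, the budget gives x_1* = M/(p_1 + p_2·(x_2/x_1)) and x_2* = (x_2/x_1)·x_1*.
Numerically x_2/x_1 = 1.762794, so x_1* = 95/(24.65 + 9·1.762794) = 2.3448 and x_2* = 1.762794·2.3448 = 4.1334.
Expenditure on x_1: 24.65·2.3448 = 57.7994; share = 0.6084.

share on x_1 = 0.6084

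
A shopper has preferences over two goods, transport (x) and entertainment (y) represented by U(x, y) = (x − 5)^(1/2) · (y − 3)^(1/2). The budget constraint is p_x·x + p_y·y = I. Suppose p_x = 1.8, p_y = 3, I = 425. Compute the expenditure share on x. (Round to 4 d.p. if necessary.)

share on x = 0.5

Let x' = x−5, y' = y−3. MRS = y'/x' = p_x/p_y.
After buying the subsistence bundle (5, 3), a share 0.5 of the remaining income goes to x: x* = 5 + 0.5·(I − 5p_x − 3p_y)/p_x.
Discretionary income = 425 − 5·1.8 − 3·3 = 407; x* = 5 + 0.5·407/1.8 = 118.0556; y* = 3 + 0.5·407/3 = 70.8333.
Expenditure on x: 1.8·118.0556 = 212.5; share = 0.5.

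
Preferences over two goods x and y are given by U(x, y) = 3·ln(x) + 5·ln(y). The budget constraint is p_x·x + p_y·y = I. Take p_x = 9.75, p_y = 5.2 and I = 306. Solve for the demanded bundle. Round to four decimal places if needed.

x* = 11.7692, y* = 36.7788

Tangency: MRS = (3/5)·y/x = p_x/p_y.
Rearranging, p_y·y = (5/3)·p_x·x. Substituting into the budget gives p_x·x·(1 + (5/3)) = I.
Demand: x*(p_x,p_y,I) = 0.375·I/p_x and y* = 0.625·I/p_y.
At p_x=9.75, p_y=5.2, I=306: x* = 0.375·306/9.75 = 11.7692, y* = 36.7788.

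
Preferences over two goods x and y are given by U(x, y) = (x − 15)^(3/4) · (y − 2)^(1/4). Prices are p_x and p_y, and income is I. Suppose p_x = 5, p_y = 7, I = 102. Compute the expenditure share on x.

share on x = 0.8309

Let x' = x−15, y' = y−2. MRS = 3·y'/x' = p_x/p_y.
After buying the subsistence bundle (15, 2), a share 0.75 of the remaining income goes to x: x* = 15 + 0.75·(I − 15p_x − 2p_y)/p_x.
Discretionary income = 102 − 15·5 − 2·7 = 13; x* = 15 + 0.75·13/5 = 16.95; y* = 2 + 0.25·13/7 = 2.4643.
Expenditure on x: 5·16.95 = 84.75; share = 0.8309.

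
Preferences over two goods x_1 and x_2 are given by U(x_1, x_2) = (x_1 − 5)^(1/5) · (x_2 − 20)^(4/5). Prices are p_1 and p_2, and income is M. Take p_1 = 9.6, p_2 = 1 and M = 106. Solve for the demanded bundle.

Let x_1' = x_1−5, x_2' = x_2−20. MRS = (1/4)·x_2'/x_1' = p_1/p_2.
After buying the subsistence bundle (5, 20), a share 0.2 of the remaining income goes to x_1: x_1* = 5 + 0.2·(M − 5p_1 − 20p_2)/p_1.
Discretionary income = 106 − 5·9.6 − 20·1 = 38; x_1* = 5 + 0.2·38/9.6 = 5.7917; x_2* = 20 + 0.8·38/1 = 50.4.

x_1* = 5.7917, x_2* = 50.4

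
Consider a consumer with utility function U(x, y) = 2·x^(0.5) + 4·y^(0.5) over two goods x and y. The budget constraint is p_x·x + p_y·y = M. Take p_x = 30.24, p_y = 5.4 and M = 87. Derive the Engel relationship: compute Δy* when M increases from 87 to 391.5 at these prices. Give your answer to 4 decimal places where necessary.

Δy* = 53.9791

MU_x ∝ 2·x^(-0.5), MU_y ∝ 4·y^(-0.5), so MRS = (1/2)·(y/x)^(0.5) = p_x/p_y.
Solve for the ratio: y/x = [2·p_x/p_y]^(2).
Substitute y = (y/x)·x into the budget: x* = M/(p_x + p_y·(y/x)).
Numerically y/x = 125.44, so x* = 87/(30.24 + 5.4·125.44) = 0.1229 and y* = 125.44·0.1229 = 15.4226.
At M' = 391.5: y* = 69.4017. Change: 69.4017 − 15.4226 = 53.9791.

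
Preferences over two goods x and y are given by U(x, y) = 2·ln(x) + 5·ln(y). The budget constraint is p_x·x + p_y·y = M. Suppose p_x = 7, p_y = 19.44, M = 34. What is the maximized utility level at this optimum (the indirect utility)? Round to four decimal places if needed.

The MRS is (2/5)·y/x. Set MRS = p_x/p_y.
Rearranging, p_y·y = (5/2)·p_x·x. Substituting into the budget gives p_x·x·(1 + (5/2)) = M.
Demand: x*(p_x,p_y,M) = 2/7·M/p_x and y* = 5/7·M/p_y.
At p_x=7, p_y=19.44, M=34: x* = 2/7·34/7 = 1.3878, y* = 1.2493.
Utility at the optimum: U(1.3878, 1.2493) = 1.7682.

V = 1.7682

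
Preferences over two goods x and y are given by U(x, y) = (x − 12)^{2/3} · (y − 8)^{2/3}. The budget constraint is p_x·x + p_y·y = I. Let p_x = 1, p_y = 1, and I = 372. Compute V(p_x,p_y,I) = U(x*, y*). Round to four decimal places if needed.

Let x' = x−12, y' = y−8. MRS = y'/x' = p_x/p_y.
Substituting into the budget: x* = 12 + 0.5·(I − 12·p_x − 8·p_y)/p_x, and y* = 8 + 0.5·(…)/p_y.
Discretionary income = 372 − 12·1 − 8·1 = 352; x* = 12 + 0.5·352/1 = 188; y* = 8 + 0.5·352/1 = 184.
Utility at the optimum: U(188, 184) = 986.3178.

V = 986.3178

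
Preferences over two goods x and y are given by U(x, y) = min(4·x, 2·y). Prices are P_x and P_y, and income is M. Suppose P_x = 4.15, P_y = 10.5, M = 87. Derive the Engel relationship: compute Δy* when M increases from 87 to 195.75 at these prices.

Δy* = 8.6481

With perfect complements, no substitution: consume in ratio x:y = 2:4.
Budget: P_x·x + P_y·2·x = M, so (2·P_x + 4·P_y)·x = 2·M.
Demand: x*(P_x,P_y,M) = 2·M/(2·P_x + 4·P_y), y* = 4·M/(2·P_x + 4·P_y).
Here 2·4.15 + 4·10.5 = 50.3, giving y* = 6.9185.
At M' = 195.75: y* = 15.5666. Change: 15.5666 − 6.9185 = 8.6481.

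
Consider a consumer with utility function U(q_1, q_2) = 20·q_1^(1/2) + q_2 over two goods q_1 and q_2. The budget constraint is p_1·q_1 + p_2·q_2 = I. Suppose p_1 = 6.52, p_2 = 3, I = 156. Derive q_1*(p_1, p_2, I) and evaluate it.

q_1* = 21.1713

Set MRS = p_1/p_2: 10·q_1^(−1/2) = p_1/p_2.
Solve: √q_1 = 10·p_2/p_1, so q_1*(p_1,p_2) = (10·p_2/p_1)², and q_2* = (I − p_1·q_1*)/p_2.
Plugging in: q_1* = (10·3/6.52)² = 21.1713.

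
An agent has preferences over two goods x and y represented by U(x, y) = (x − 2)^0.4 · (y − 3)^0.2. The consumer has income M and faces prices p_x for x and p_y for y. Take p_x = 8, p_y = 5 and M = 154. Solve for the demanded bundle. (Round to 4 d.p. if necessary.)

Let x' = x−2, y' = y−3. MRS = 2·y'/x' = p_x/p_y.
Substituting into the budget: x* = 2 + 2/3·(M − 2·p_x − 3·p_y)/p_x, and y* = 3 + 1/3·(…)/p_y.
Discretionary income = 154 − 2·8 − 3·5 = 123; x* = 2 + 2/3·123/8 = 12.25; y* = 3 + 1/3·123/5 = 11.2.

x* = 12.25, y* = 11.2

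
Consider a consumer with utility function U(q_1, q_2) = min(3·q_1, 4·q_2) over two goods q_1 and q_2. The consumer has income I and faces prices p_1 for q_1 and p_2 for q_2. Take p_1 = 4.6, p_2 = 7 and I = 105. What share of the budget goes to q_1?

With perfect complements, no substitution: consume in ratio q_1:q_2 = 4:3.
Budget: p_1·q_1 + p_2·(3/4)·q_1 = I, so (4·p_1 + 3·p_2)·q_1 = 4·I.
Demand: q_1*(p_1,p_2,I) = 4·I/(4·p_1 + 3·p_2), q_2* = 3·I/(4·p_1 + 3·p_2).
Here 4·4.6 + 3·7 = 39.4, giving q_1* = 10.6599 and q_2* = 7.9949.
Expenditure on q_1: 4.6·10.6599 = 49.0355; share = 0.467.

share on q_1 = 0.467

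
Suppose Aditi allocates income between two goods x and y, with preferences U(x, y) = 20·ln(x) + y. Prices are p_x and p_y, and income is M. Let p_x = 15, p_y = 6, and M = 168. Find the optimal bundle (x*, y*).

MU_x = 20/x, MU_y = 1. Tangency: 20/x = p_x/p_y.
So x*(p_x,p_y) = 20·p_y/p_x, independent of income; and y* = (M − 20·p_y)/p_y.
At the given prices: x* = 20·6/15 = 8, and y* = 8.

x* = 8, y* = 8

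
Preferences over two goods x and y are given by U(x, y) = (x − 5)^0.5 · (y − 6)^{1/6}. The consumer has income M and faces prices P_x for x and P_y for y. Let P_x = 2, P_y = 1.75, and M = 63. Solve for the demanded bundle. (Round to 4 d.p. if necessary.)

MRS = 3·(y−6)/(x−5). Tangency with P_x/P_y gives y−6 = (1/3)·(P_x/P_y)·(x−5).
Substituting into the budget: x* = 5 + 0.75·(M − 5·P_x − 6·P_y)/P_x, and y* = 6 + 0.25·(…)/P_y.
Discretionary income = 63 − 5·2 − 6·1.75 = 42.5; x* = 5 + 0.75·42.5/2 = 20.9375; y* = 6 + 0.25·42.5/1.75 = 12.0714.

x* = 20.9375, y* = 12.0714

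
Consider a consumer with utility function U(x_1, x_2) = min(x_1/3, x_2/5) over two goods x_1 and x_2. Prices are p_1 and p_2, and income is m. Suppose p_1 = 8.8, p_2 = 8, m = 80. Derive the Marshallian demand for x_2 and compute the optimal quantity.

With perfect complements, no substitution: consume in ratio x_1:x_2 = 3:5.
Budget: p_1·x_1 + p_2·(5/3)·x_1 = m, so (3·p_1 + 5·p_2)·x_1 = 3·m.
Demand: x_1*(p_1,p_2,m) = 3·m/(3·p_1 + 5·p_2), x_2* = 5·m/(3·p_1 + 5·p_2).
Here 3·8.8 + 5·8 = 66.4, giving x_2* = 6.0241.

x_2* = 6.0241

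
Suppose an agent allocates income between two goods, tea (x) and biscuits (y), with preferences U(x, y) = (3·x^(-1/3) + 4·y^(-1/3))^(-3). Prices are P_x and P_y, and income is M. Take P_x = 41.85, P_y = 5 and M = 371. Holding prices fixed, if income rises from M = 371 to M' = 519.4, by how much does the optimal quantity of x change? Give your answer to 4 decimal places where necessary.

Δx* = 2.0503

MU_x ∝ 3·x^(-4/3), MU_y ∝ 4·y^(-4/3), so MRS = (3/4)·(y/x)^(4/3) = P_x/P_y.
Hence y/x = ((4/3)·P_x/P_y)^(1/(4/3)), i.e. raised to the 0.75 power.
Substitute y = (y/x)·x into the budget: x* = M/(P_x + P_y·(y/x)).
Numerically y/x = 6.105878, so x* = 371/(41.85 + 5·6.105878) = 5.1258.
At M' = 519.4: x* = 7.1761. Change: 7.1761 − 5.1258 = 2.0503.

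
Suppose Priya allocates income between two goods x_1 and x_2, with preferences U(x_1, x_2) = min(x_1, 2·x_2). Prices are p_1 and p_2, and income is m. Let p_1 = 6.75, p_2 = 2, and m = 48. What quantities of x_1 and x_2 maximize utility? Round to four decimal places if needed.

x_1* = 6.1935, x_2* = 3.0968

With perfect complements, no substitution: consume in ratio x_1:x_2 = 2:1.
Budget: p_1·x_1 + p_2·(1/2)·x_1 = m, so (2·p_1 + p_2)·x_1 = 2·m.
Demand: x_1*(p_1,p_2,m) = 2·m/(2·p_1 + p_2), x_2* = m/(2·p_1 + p_2).
Here 2·6.75 + 2 = 15.5, giving x_1* = 6.1935 and x_2* = 3.0968.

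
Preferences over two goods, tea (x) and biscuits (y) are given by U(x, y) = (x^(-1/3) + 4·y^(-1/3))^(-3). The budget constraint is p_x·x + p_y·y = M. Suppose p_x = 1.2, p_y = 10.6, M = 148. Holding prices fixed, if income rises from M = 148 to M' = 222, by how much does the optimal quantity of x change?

From the CES first-order condition, (1/4)·(y/x)^(4/3) = p_x/p_y.
Hence y/x = (4·p_x/p_y)^(1/(4/3)), i.e. raised to the 0.75 power.
With the ratio pinned down, the budget gives x* = M/(p_x + p_y·(y/x)) and y* = (y/x)·x*.
Numerically y/x = 0.552016, so x* = 148/(1.2 + 10.6·0.552016) = 20.9888.
At M' = 222: x* = 31.4833. Change: 31.4833 − 20.9888 = 10.4944.

Δx* = 10.4944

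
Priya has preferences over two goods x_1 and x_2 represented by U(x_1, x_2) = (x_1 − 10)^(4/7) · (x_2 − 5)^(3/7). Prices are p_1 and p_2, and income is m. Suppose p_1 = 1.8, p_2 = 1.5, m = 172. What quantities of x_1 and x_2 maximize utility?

Let x_1' = x_1−10, x_2' = x_2−5. MRS = (4/3)·x_2'/x_1' = p_1/p_2.
After buying the subsistence bundle (10, 5), a share 4/7 of the remaining income goes to x_1: x_1* = 10 + 4/7·(m − 10p_1 − 5p_2)/p_1.
Discretionary income = 172 − 10·1.8 − 5·1.5 = 146.5; x_1* = 10 + 4/7·146.5/1.8 = 56.5079; x_2* = 5 + 3/7·146.5/1.5 = 46.8571.

x_1* = 56.5079, x_2* = 46.8571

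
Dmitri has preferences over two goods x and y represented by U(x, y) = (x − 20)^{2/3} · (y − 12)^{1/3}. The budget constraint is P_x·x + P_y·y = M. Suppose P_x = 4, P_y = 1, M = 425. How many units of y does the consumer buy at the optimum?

This is Cobb-Douglas in (x−20, y−12): tangency gives 2/3·P_y·(y−12) = 1/3·P_x·(x−20).
After buying the subsistence bundle (20, 12), a share 2/3 of the remaining income goes to x: x* = 20 + 2/3·(M − 20P_x − 12P_y)/P_x.
Discretionary income = 425 − 20·4 − 12·1 = 333; y* = 12 + 1/3·333/1 = 123.

y* = 123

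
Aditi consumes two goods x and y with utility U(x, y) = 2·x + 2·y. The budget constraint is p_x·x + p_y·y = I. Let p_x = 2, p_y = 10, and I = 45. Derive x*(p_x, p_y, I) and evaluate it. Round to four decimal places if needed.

Linear utility — the consumer picks whichever good has higher MU/price: 2/2 = 1 vs 2/10 = 0.2.
x gives more utility per dollar, so spend all income on x: x* = I/p_x, y* = 0.
Numerically: x* = 22.5, y* = 0.

x* = 22.5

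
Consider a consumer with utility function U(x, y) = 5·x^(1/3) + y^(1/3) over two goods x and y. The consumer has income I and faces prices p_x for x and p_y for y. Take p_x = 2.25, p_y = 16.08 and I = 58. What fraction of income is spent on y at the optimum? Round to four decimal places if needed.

share on y = 0.0324

MRS = MU_x/MU_y = 5·(y/x)^(2/3). Set equal to p_x/p_y.
Solve for the ratio: y/x = [(1/5)·p_x/p_y]^(1.5).
Substitute y = (y/x)·x into the budget: x* = I/(p_x + p_y·(y/x)).
Numerically y/x = 0.004682, so x* = 58/(2.25 + 16.08·0.004682) = 24.9432 and y* = 0.004682·24.9432 = 0.1168.
Expenditure on y: 16.08·0.1168 = 1.8777; share = 0.0324.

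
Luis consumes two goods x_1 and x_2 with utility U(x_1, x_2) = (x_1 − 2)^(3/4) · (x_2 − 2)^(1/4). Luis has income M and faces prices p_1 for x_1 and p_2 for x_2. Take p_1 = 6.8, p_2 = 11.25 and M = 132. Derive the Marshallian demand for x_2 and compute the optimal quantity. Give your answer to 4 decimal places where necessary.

After buying the subsistence bundle (2, 2), a share 0.75 of the remaining income goes to x_1: x_1* = 2 + 0.75·(M − 2p_1 − 2p_2)/p_1.
Discretionary income = 132 − 2·6.8 − 2·11.25 = 95.9; x_2* = 2 + 0.25·95.9/11.25 = 4.1311.

x_2* = 4.1311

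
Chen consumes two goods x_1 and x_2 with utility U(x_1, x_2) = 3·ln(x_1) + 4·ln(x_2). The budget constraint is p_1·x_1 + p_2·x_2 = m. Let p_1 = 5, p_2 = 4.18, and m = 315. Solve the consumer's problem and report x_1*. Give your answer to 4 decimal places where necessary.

x_1* = 27

Demand: x_1*(p_1,p_2,m) = 3/7·m/p_1 and x_2* = 4/7·m/p_2.
At p_1=5, p_2=4.18, m=315: x_1* = 3/7·315/5 = 27.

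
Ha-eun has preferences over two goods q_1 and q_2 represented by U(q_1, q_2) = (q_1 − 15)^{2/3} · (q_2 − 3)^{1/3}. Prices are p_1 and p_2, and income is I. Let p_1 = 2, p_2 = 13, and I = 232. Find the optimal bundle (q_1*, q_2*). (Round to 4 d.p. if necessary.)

q_1* = 69.3333, q_2* = 7.1795

This is Cobb-Douglas in (q_1−15, q_2−3): tangency gives 2/3·p_2·(q_2−3) = 1/3·p_1·(q_1−15).
After buying the subsistence bundle (15, 3), a share 2/3 of the remaining income goes to q_1: q_1* = 15 + 2/3·(I − 15p_1 − 3p_2)/p_1.
Discretionary income = 232 − 15·2 − 3·13 = 163; q_1* = 15 + 2/3·163/2 = 69.3333; q_2* = 3 + 1/3·163/13 = 7.1795.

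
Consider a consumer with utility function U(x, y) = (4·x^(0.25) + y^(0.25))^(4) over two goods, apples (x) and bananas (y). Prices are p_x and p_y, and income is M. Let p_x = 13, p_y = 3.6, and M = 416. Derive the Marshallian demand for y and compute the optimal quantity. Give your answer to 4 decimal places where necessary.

MU_x ∝ 4·x^(-0.75), MU_y ∝ y^(-0.75), so MRS = 4·(y/x)^(0.75) = p_x/p_y.
Hence y/x = ((1/4)·p_x/p_y)^(1/(0.75)), i.e. raised to the 4/3 power.
With the ratio pinned down, the budget gives x* = M/(p_x + p_y·(y/x)) and y* = (y/x)·x*.
Numerically y/x = 0.872518, so x* = 416/(13 + 3.6·0.872518) = 25.7728 and y* = 0.872518·25.7728 = 22.4872.

y* = 22.4872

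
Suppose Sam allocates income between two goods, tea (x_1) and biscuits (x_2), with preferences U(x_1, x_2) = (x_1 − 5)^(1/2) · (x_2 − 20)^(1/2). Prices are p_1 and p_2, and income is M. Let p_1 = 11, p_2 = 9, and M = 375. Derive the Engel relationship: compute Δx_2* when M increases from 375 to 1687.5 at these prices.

Δx_2* = 72.9167

This is Cobb-Douglas in (x_1−5, x_2−20): tangency gives 0.5·p_2·(x_2−20) = 0.5·p_1·(x_1−5).
Substituting into the budget: x_1* = 5 + 0.5·(M − 5·p_1 − 20·p_2)/p_1, and x_2* = 20 + 0.5·(…)/p_2.
Discretionary income = 375 − 5·11 − 20·9 = 140; x_2* = 20 + 0.5·140/9 = 27.7778.
At M' = 1687.5: x_2* = 100.6944. Change: 100.6944 − 27.7778 = 72.9167.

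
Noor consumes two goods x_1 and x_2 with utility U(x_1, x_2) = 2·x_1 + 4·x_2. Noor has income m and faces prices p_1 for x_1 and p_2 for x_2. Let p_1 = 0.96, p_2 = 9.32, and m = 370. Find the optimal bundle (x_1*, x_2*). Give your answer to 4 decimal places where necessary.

x_1* = 385.4167, x_2* = 0

Numerically: x_1* = 385.4167, x_2* = 0.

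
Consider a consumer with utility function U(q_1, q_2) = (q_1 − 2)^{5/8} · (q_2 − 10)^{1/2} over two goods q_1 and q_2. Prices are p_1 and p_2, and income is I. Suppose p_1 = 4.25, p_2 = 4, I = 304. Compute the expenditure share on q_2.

share on q_2 = 0.5051

MRS = (5/4)·(q_2−10)/(q_1−2). Tangency with p_1/p_2 gives q_2−10 = (4/5)·(p_1/p_2)·(q_1−2).
Substituting into the budget: q_1* = 2 + 5/9·(I − 2·p_1 − 10·p_2)/p_1, and q_2* = 10 + 4/9·(…)/p_2.
Discretionary income = 304 − 2·4.25 − 10·4 = 255.5; q_1* = 2 + 5/9·255.5/4.25 = 35.3987; q_2* = 10 + 4/9·255.5/4 = 38.3889.
Expenditure on q_2: 4·38.3889 = 153.5556; share = 0.5051.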